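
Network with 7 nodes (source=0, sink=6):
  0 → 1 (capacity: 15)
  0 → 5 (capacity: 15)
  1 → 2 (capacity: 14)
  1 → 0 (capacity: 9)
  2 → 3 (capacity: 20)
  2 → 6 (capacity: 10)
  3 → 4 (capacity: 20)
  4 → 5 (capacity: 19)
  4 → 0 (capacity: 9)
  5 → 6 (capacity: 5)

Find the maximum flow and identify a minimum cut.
Max flow = 15, Min cut edges: (2,6), (5,6)

Maximum flow: 15
Minimum cut: (2,6), (5,6)
Partition: S = [0, 1, 2, 3, 4, 5], T = [6]

Max-flow min-cut theorem verified: both equal 15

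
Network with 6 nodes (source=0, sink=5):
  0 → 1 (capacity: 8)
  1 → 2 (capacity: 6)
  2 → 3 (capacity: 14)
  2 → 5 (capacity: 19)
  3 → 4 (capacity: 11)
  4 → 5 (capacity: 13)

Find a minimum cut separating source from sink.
Min cut value = 6, edges: (1,2)

Min cut value: 6
Partition: S = [0, 1], T = [2, 3, 4, 5]
Cut edges: (1,2)

By max-flow min-cut theorem, max flow = min cut = 6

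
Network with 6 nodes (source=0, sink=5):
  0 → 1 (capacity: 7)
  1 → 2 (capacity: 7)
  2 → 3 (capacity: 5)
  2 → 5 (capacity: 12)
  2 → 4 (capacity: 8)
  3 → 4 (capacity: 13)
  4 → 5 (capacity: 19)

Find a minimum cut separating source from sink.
Min cut value = 7, edges: (1,2)

Min cut value: 7
Partition: S = [0, 1], T = [2, 3, 4, 5]
Cut edges: (1,2)

By max-flow min-cut theorem, max flow = min cut = 7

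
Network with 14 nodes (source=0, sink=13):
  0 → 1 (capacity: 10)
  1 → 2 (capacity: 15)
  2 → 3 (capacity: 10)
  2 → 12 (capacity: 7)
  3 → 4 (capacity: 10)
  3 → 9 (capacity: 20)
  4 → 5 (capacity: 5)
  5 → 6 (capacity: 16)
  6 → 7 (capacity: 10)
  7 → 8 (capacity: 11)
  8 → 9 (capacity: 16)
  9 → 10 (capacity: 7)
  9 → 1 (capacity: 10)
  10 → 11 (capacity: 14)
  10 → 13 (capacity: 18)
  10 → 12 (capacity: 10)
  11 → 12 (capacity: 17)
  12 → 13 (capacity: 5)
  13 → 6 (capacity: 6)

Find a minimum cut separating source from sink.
Min cut value = 10, edges: (0,1)

Min cut value: 10
Partition: S = [0], T = [1, 2, 3, 4, 5, 6, 7, 8, 9, 10, 11, 12, 13]
Cut edges: (0,1)

By max-flow min-cut theorem, max flow = min cut = 10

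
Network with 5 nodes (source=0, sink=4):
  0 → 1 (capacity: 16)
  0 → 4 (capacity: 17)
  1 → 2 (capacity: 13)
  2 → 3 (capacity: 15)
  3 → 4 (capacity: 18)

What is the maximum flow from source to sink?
Maximum flow = 30

Max flow: 30

Flow assignment:
  0 → 1: 13/16
  0 → 4: 17/17
  1 → 2: 13/13
  2 → 3: 13/15
  3 → 4: 13/18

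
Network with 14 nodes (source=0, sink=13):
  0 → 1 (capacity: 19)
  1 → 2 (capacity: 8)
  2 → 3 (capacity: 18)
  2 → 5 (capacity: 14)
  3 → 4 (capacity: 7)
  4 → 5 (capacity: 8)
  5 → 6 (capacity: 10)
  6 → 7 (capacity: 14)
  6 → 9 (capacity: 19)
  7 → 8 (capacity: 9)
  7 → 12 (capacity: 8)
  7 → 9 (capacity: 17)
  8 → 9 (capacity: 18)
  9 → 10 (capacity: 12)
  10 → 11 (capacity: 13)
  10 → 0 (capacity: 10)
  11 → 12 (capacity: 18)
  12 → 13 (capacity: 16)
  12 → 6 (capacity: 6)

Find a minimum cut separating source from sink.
Min cut value = 8, edges: (1,2)

Min cut value: 8
Partition: S = [0, 1], T = [2, 3, 4, 5, 6, 7, 8, 9, 10, 11, 12, 13]
Cut edges: (1,2)

By max-flow min-cut theorem, max flow = min cut = 8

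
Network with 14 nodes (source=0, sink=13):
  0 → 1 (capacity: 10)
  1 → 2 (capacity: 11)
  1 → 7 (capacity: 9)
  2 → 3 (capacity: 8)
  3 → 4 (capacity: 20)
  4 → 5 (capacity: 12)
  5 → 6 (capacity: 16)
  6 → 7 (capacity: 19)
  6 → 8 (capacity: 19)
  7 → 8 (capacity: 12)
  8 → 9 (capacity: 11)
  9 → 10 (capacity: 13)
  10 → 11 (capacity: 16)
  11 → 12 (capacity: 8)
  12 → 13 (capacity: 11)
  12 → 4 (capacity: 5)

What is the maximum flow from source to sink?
Maximum flow = 8

Max flow: 8

Flow assignment:
  0 → 1: 8/10
  1 → 2: 1/11
  1 → 7: 7/9
  2 → 3: 1/8
  3 → 4: 1/20
  4 → 5: 1/12
  5 → 6: 1/16
  6 → 8: 1/19
  7 → 8: 7/12
  8 → 9: 8/11
  9 → 10: 8/13
  10 → 11: 8/16
  11 → 12: 8/8
  12 → 13: 8/11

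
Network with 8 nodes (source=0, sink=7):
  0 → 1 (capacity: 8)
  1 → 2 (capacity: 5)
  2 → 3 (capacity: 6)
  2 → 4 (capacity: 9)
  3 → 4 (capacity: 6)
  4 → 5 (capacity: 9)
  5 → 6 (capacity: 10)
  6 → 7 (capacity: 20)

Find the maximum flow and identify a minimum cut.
Max flow = 5, Min cut edges: (1,2)

Maximum flow: 5
Minimum cut: (1,2)
Partition: S = [0, 1], T = [2, 3, 4, 5, 6, 7]

Max-flow min-cut theorem verified: both equal 5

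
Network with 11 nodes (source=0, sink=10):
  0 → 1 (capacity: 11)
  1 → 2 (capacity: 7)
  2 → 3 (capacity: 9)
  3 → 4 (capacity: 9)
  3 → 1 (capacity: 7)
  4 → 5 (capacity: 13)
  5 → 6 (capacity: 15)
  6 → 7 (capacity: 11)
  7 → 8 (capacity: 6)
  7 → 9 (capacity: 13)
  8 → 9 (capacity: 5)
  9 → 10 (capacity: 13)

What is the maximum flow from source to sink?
Maximum flow = 7

Max flow: 7

Flow assignment:
  0 → 1: 7/11
  1 → 2: 7/7
  2 → 3: 7/9
  3 → 4: 7/9
  4 → 5: 7/13
  5 → 6: 7/15
  6 → 7: 7/11
  7 → 9: 7/13
  9 → 10: 7/13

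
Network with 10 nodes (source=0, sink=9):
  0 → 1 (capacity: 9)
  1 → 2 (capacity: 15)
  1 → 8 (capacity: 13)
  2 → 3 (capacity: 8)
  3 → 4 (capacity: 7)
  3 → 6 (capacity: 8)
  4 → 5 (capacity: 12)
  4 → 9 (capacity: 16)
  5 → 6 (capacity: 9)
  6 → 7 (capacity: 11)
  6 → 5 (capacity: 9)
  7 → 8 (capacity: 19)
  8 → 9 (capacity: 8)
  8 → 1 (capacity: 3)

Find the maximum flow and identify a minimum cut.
Max flow = 9, Min cut edges: (0,1)

Maximum flow: 9
Minimum cut: (0,1)
Partition: S = [0], T = [1, 2, 3, 4, 5, 6, 7, 8, 9]

Max-flow min-cut theorem verified: both equal 9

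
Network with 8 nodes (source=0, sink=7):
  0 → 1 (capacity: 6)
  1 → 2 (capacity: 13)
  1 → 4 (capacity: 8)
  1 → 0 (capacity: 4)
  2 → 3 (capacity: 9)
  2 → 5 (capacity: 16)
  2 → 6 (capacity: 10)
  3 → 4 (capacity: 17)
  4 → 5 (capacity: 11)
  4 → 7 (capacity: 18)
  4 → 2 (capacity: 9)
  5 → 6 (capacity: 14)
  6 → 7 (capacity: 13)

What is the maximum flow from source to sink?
Maximum flow = 6

Max flow: 6

Flow assignment:
  0 → 1: 6/6
  1 → 4: 6/8
  4 → 7: 6/18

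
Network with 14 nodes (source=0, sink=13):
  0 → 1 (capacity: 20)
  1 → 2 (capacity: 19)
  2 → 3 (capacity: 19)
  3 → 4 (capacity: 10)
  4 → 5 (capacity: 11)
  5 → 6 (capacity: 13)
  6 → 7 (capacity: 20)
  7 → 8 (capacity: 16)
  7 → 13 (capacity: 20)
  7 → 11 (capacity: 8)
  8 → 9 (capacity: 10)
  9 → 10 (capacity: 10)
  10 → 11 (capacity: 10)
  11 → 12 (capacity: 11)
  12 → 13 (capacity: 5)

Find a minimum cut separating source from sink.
Min cut value = 10, edges: (3,4)

Min cut value: 10
Partition: S = [0, 1, 2, 3], T = [4, 5, 6, 7, 8, 9, 10, 11, 12, 13]
Cut edges: (3,4)

By max-flow min-cut theorem, max flow = min cut = 10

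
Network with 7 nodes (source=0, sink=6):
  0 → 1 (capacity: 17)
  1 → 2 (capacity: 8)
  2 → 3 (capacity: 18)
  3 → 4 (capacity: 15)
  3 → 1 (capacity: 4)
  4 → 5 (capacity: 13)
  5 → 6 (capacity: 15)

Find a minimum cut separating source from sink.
Min cut value = 8, edges: (1,2)

Min cut value: 8
Partition: S = [0, 1], T = [2, 3, 4, 5, 6]
Cut edges: (1,2)

By max-flow min-cut theorem, max flow = min cut = 8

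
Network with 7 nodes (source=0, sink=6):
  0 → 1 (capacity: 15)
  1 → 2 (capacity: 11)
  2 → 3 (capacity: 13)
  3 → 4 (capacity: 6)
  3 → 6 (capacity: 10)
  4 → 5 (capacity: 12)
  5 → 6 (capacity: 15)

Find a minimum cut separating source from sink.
Min cut value = 11, edges: (1,2)

Min cut value: 11
Partition: S = [0, 1], T = [2, 3, 4, 5, 6]
Cut edges: (1,2)

By max-flow min-cut theorem, max flow = min cut = 11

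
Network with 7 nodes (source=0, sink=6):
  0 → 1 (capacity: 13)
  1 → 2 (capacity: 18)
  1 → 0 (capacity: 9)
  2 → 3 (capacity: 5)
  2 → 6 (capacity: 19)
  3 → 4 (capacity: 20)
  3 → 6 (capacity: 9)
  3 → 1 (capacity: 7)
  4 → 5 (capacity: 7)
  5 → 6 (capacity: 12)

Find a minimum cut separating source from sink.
Min cut value = 13, edges: (0,1)

Min cut value: 13
Partition: S = [0], T = [1, 2, 3, 4, 5, 6]
Cut edges: (0,1)

By max-flow min-cut theorem, max flow = min cut = 13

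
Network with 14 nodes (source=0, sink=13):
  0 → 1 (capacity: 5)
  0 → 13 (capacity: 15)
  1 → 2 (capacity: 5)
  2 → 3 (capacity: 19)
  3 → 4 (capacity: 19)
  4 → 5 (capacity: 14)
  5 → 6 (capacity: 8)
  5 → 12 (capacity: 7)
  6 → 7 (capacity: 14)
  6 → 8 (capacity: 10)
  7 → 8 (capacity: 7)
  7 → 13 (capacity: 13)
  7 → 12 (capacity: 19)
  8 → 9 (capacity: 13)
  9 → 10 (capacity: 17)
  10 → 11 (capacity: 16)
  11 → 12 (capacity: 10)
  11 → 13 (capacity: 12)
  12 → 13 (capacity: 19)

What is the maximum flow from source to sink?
Maximum flow = 20

Max flow: 20

Flow assignment:
  0 → 1: 5/5
  0 → 13: 15/15
  1 → 2: 5/5
  2 → 3: 5/19
  3 → 4: 5/19
  4 → 5: 5/14
  5 → 12: 5/7
  12 → 13: 5/19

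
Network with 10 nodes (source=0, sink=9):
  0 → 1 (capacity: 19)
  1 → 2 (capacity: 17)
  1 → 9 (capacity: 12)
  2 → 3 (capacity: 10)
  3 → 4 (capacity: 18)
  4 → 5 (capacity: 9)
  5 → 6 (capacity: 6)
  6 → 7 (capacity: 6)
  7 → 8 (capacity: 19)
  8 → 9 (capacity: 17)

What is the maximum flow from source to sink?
Maximum flow = 18

Max flow: 18

Flow assignment:
  0 → 1: 18/19
  1 → 2: 6/17
  1 → 9: 12/12
  2 → 3: 6/10
  3 → 4: 6/18
  4 → 5: 6/9
  5 → 6: 6/6
  6 → 7: 6/6
  7 → 8: 6/19
  8 → 9: 6/17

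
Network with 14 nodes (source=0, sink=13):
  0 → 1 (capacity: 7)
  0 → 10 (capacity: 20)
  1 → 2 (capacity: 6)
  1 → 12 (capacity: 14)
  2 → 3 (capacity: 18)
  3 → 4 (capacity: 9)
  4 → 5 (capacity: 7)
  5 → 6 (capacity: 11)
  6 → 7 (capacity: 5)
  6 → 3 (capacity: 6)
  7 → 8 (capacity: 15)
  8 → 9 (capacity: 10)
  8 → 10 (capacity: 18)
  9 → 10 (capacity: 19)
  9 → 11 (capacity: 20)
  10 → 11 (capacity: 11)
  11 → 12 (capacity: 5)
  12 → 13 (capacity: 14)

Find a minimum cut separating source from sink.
Min cut value = 12, edges: (0,1), (11,12)

Min cut value: 12
Partition: S = [0, 2, 3, 4, 5, 6, 7, 8, 9, 10, 11], T = [1, 12, 13]
Cut edges: (0,1), (11,12)

By max-flow min-cut theorem, max flow = min cut = 12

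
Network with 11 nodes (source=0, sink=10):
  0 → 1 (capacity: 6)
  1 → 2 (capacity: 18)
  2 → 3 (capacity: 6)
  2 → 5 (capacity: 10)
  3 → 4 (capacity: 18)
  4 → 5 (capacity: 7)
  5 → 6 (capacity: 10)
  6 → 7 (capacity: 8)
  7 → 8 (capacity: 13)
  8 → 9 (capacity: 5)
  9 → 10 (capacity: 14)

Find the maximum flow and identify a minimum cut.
Max flow = 5, Min cut edges: (8,9)

Maximum flow: 5
Minimum cut: (8,9)
Partition: S = [0, 1, 2, 3, 4, 5, 6, 7, 8], T = [9, 10]

Max-flow min-cut theorem verified: both equal 5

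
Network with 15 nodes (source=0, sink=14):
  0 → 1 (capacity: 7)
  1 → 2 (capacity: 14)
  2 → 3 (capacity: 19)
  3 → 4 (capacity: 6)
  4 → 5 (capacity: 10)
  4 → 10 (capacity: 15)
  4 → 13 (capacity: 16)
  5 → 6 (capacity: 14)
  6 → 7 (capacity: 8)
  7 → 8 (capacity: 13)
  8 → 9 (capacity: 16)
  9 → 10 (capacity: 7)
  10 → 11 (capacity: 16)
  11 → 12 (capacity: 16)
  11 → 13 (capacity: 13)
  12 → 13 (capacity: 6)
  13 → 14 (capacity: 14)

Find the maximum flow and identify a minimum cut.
Max flow = 6, Min cut edges: (3,4)

Maximum flow: 6
Minimum cut: (3,4)
Partition: S = [0, 1, 2, 3], T = [4, 5, 6, 7, 8, 9, 10, 11, 12, 13, 14]

Max-flow min-cut theorem verified: both equal 6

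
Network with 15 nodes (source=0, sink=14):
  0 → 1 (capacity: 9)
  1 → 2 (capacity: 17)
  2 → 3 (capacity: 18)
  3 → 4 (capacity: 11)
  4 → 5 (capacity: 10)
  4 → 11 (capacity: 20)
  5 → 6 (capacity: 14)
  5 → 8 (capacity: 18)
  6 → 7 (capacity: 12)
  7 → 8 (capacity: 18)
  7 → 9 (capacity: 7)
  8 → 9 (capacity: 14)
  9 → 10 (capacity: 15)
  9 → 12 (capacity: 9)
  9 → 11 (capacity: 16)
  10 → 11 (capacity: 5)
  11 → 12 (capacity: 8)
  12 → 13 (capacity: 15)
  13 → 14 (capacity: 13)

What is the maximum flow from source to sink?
Maximum flow = 9

Max flow: 9

Flow assignment:
  0 → 1: 9/9
  1 → 2: 9/17
  2 → 3: 9/18
  3 → 4: 9/11
  4 → 5: 1/10
  4 → 11: 8/20
  5 → 8: 1/18
  8 → 9: 1/14
  9 → 12: 1/9
  11 → 12: 8/8
  12 → 13: 9/15
  13 → 14: 9/13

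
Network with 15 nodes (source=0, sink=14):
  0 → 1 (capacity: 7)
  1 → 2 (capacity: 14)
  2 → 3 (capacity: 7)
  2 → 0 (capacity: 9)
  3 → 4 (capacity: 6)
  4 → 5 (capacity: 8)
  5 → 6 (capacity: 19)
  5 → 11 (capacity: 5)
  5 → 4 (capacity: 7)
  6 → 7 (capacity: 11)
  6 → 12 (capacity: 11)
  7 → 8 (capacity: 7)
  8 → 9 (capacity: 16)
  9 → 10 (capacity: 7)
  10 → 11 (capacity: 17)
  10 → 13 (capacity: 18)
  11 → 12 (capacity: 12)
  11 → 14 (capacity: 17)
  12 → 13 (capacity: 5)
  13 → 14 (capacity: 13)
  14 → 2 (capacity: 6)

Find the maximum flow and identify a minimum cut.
Max flow = 6, Min cut edges: (3,4)

Maximum flow: 6
Minimum cut: (3,4)
Partition: S = [0, 1, 2, 3], T = [4, 5, 6, 7, 8, 9, 10, 11, 12, 13, 14]

Max-flow min-cut theorem verified: both equal 6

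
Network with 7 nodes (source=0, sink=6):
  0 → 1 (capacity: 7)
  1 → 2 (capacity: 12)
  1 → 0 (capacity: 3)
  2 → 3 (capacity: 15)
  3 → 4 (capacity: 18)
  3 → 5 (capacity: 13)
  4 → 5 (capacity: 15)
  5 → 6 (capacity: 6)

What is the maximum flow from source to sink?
Maximum flow = 6

Max flow: 6

Flow assignment:
  0 → 1: 6/7
  1 → 2: 6/12
  2 → 3: 6/15
  3 → 5: 6/13
  5 → 6: 6/6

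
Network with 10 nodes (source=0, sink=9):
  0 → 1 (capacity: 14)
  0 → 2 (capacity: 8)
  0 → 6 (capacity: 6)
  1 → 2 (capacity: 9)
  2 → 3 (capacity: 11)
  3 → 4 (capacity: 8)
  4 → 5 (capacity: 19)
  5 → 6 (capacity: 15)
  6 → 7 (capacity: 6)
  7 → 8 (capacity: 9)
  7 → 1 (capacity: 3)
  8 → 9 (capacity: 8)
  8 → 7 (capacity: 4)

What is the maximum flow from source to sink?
Maximum flow = 6

Max flow: 6

Flow assignment:
  0 → 1: 6/14
  1 → 2: 6/9
  2 → 3: 6/11
  3 → 4: 6/8
  4 → 5: 6/19
  5 → 6: 6/15
  6 → 7: 6/6
  7 → 8: 6/9
  8 → 9: 6/8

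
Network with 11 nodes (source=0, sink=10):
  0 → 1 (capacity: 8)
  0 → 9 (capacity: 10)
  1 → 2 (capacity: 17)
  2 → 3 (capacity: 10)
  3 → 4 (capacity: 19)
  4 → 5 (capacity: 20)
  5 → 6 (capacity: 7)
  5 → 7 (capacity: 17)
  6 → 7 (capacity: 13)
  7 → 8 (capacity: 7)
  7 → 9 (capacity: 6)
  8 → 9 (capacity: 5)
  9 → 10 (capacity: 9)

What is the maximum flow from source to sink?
Maximum flow = 9

Max flow: 9

Flow assignment:
  0 → 1: 8/8
  0 → 9: 1/10
  1 → 2: 8/17
  2 → 3: 8/10
  3 → 4: 8/19
  4 → 5: 8/20
  5 → 7: 8/17
  7 → 8: 2/7
  7 → 9: 6/6
  8 → 9: 2/5
  9 → 10: 9/9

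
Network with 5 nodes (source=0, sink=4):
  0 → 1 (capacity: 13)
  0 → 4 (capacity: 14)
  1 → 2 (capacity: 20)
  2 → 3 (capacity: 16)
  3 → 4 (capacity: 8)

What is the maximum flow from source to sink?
Maximum flow = 22

Max flow: 22

Flow assignment:
  0 → 1: 8/13
  0 → 4: 14/14
  1 → 2: 8/20
  2 → 3: 8/16
  3 → 4: 8/8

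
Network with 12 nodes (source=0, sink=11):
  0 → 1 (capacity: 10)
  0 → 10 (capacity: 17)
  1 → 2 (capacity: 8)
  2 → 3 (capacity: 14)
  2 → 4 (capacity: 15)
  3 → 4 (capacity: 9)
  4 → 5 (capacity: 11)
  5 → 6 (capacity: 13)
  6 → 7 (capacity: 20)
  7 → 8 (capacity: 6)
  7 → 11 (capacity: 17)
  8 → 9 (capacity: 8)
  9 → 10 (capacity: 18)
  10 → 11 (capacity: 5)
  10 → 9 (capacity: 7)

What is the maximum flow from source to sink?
Maximum flow = 13

Max flow: 13

Flow assignment:
  0 → 1: 8/10
  0 → 10: 5/17
  1 → 2: 8/8
  2 → 4: 8/15
  4 → 5: 8/11
  5 → 6: 8/13
  6 → 7: 8/20
  7 → 11: 8/17
  10 → 11: 5/5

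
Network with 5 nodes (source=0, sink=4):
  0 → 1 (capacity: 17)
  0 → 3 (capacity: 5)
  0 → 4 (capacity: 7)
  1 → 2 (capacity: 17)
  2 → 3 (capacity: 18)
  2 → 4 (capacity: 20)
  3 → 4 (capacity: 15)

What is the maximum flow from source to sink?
Maximum flow = 29

Max flow: 29

Flow assignment:
  0 → 1: 17/17
  0 → 3: 5/5
  0 → 4: 7/7
  1 → 2: 17/17
  2 → 4: 17/20
  3 → 4: 5/15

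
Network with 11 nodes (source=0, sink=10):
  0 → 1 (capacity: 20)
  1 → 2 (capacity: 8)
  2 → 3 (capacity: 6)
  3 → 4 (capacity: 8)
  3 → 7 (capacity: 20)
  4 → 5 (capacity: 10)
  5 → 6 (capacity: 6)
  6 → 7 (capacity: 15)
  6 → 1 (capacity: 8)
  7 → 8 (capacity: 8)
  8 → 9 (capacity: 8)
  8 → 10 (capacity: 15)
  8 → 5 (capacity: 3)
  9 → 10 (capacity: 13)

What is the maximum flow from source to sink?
Maximum flow = 6

Max flow: 6

Flow assignment:
  0 → 1: 6/20
  1 → 2: 6/8
  2 → 3: 6/6
  3 → 7: 6/20
  7 → 8: 6/8
  8 → 10: 6/15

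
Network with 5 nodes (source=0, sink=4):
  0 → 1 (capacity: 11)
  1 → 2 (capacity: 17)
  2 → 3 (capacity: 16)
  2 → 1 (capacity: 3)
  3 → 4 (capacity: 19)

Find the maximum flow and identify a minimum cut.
Max flow = 11, Min cut edges: (0,1)

Maximum flow: 11
Minimum cut: (0,1)
Partition: S = [0], T = [1, 2, 3, 4]

Max-flow min-cut theorem verified: both equal 11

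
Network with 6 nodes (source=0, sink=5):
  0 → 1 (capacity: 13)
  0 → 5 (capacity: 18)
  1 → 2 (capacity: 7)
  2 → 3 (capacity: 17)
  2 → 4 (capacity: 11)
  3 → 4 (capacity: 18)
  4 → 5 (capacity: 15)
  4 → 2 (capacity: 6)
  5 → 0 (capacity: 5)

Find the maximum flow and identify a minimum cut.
Max flow = 25, Min cut edges: (0,5), (1,2)

Maximum flow: 25
Minimum cut: (0,5), (1,2)
Partition: S = [0, 1], T = [2, 3, 4, 5]

Max-flow min-cut theorem verified: both equal 25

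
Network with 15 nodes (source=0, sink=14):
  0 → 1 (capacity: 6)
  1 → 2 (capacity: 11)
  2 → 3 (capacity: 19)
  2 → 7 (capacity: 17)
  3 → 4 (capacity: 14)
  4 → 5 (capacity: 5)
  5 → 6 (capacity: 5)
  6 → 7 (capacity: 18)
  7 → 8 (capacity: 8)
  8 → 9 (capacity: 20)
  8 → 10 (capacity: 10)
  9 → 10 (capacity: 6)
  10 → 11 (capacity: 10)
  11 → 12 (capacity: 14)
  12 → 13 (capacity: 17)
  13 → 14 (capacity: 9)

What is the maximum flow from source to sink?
Maximum flow = 6

Max flow: 6

Flow assignment:
  0 → 1: 6/6
  1 → 2: 6/11
  2 → 7: 6/17
  7 → 8: 6/8
  8 → 10: 6/10
  10 → 11: 6/10
  11 → 12: 6/14
  12 → 13: 6/17
  13 → 14: 6/9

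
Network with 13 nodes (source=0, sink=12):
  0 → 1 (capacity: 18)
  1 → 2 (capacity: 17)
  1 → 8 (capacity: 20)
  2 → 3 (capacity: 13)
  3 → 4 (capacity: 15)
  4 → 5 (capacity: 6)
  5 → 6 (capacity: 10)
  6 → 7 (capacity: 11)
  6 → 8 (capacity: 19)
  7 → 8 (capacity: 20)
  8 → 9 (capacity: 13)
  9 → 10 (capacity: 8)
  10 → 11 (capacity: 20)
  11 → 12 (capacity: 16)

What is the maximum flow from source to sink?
Maximum flow = 8

Max flow: 8

Flow assignment:
  0 → 1: 8/18
  1 → 8: 8/20
  8 → 9: 8/13
  9 → 10: 8/8
  10 → 11: 8/20
  11 → 12: 8/16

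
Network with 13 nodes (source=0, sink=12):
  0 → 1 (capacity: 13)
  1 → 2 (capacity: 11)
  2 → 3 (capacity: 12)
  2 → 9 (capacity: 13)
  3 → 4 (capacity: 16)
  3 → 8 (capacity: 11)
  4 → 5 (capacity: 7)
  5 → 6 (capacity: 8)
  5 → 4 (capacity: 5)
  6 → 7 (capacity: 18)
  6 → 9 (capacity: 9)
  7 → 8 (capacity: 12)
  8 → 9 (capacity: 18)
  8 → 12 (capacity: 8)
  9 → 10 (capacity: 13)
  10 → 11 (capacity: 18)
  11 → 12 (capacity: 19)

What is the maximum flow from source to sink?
Maximum flow = 11

Max flow: 11

Flow assignment:
  0 → 1: 11/13
  1 → 2: 11/11
  2 → 3: 8/12
  2 → 9: 3/13
  3 → 8: 8/11
  8 → 12: 8/8
  9 → 10: 3/13
  10 → 11: 3/18
  11 → 12: 3/19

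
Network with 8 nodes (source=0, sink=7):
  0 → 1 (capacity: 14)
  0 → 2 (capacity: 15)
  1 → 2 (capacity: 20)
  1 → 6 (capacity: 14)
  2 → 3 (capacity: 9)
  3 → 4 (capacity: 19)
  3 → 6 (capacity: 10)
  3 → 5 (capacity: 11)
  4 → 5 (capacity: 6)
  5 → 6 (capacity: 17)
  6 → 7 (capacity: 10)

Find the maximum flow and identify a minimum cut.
Max flow = 10, Min cut edges: (6,7)

Maximum flow: 10
Minimum cut: (6,7)
Partition: S = [0, 1, 2, 3, 4, 5, 6], T = [7]

Max-flow min-cut theorem verified: both equal 10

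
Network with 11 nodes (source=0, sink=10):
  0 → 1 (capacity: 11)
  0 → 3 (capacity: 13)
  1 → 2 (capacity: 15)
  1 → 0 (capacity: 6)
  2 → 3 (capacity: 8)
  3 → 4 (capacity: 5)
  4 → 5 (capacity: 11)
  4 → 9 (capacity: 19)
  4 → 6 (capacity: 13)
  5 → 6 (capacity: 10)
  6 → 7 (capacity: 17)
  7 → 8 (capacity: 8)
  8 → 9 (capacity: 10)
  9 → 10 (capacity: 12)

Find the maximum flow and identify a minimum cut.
Max flow = 5, Min cut edges: (3,4)

Maximum flow: 5
Minimum cut: (3,4)
Partition: S = [0, 1, 2, 3], T = [4, 5, 6, 7, 8, 9, 10]

Max-flow min-cut theorem verified: both equal 5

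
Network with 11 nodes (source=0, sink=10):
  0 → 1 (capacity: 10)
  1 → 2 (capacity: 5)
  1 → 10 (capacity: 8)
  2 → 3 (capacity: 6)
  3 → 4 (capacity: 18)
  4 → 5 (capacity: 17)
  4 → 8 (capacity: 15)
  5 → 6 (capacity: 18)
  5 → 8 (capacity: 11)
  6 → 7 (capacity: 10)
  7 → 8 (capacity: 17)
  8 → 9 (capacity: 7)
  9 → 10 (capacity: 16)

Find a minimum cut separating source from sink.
Min cut value = 10, edges: (0,1)

Min cut value: 10
Partition: S = [0], T = [1, 2, 3, 4, 5, 6, 7, 8, 9, 10]
Cut edges: (0,1)

By max-flow min-cut theorem, max flow = min cut = 10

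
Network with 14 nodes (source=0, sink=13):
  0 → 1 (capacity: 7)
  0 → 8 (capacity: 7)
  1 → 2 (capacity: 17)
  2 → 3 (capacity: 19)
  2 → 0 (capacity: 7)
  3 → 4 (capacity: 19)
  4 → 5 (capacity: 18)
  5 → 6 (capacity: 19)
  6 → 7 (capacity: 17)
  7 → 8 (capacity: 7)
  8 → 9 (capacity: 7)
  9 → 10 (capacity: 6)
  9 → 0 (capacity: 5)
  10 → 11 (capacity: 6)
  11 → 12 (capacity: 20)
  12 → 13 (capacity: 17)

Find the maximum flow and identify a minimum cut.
Max flow = 6, Min cut edges: (10,11)

Maximum flow: 6
Minimum cut: (10,11)
Partition: S = [0, 1, 2, 3, 4, 5, 6, 7, 8, 9, 10], T = [11, 12, 13]

Max-flow min-cut theorem verified: both equal 6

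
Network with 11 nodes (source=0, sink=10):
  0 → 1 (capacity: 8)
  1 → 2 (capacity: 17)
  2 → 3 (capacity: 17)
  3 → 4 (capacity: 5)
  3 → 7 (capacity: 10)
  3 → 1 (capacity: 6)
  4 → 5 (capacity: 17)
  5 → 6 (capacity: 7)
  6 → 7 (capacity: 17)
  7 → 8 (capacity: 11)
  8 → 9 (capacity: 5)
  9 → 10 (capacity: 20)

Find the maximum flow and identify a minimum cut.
Max flow = 5, Min cut edges: (8,9)

Maximum flow: 5
Minimum cut: (8,9)
Partition: S = [0, 1, 2, 3, 4, 5, 6, 7, 8], T = [9, 10]

Max-flow min-cut theorem verified: both equal 5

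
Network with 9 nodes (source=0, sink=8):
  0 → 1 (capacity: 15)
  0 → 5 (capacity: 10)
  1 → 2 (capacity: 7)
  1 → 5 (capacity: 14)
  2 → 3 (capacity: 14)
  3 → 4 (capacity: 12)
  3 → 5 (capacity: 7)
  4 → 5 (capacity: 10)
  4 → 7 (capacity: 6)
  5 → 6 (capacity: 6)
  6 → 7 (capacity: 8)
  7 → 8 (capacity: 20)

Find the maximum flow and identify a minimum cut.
Max flow = 12, Min cut edges: (4,7), (5,6)

Maximum flow: 12
Minimum cut: (4,7), (5,6)
Partition: S = [0, 1, 2, 3, 4, 5], T = [6, 7, 8]

Max-flow min-cut theorem verified: both equal 12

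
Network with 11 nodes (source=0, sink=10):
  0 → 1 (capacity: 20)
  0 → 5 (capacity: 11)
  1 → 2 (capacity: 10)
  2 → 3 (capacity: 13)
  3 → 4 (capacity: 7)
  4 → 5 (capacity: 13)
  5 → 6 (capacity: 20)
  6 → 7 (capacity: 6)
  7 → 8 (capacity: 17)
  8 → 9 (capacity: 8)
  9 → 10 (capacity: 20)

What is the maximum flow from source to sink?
Maximum flow = 6

Max flow: 6

Flow assignment:
  0 → 1: 6/20
  1 → 2: 6/10
  2 → 3: 6/13
  3 → 4: 6/7
  4 → 5: 6/13
  5 → 6: 6/20
  6 → 7: 6/6
  7 → 8: 6/17
  8 → 9: 6/8
  9 → 10: 6/20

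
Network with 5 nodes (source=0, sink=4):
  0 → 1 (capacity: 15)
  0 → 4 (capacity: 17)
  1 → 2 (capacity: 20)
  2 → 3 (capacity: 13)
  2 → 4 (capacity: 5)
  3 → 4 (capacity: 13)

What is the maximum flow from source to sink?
Maximum flow = 32

Max flow: 32

Flow assignment:
  0 → 1: 15/15
  0 → 4: 17/17
  1 → 2: 15/20
  2 → 3: 10/13
  2 → 4: 5/5
  3 → 4: 10/13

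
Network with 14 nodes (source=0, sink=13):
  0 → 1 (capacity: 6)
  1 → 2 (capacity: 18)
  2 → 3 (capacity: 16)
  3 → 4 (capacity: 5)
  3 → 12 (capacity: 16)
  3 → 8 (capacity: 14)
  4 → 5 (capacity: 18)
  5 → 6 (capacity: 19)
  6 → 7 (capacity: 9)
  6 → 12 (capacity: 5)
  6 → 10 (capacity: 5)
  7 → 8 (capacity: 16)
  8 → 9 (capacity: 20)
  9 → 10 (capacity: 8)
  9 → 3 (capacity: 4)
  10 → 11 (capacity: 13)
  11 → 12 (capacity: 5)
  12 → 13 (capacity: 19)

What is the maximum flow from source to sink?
Maximum flow = 6

Max flow: 6

Flow assignment:
  0 → 1: 6/6
  1 → 2: 6/18
  2 → 3: 6/16
  3 → 12: 6/16
  12 → 13: 6/19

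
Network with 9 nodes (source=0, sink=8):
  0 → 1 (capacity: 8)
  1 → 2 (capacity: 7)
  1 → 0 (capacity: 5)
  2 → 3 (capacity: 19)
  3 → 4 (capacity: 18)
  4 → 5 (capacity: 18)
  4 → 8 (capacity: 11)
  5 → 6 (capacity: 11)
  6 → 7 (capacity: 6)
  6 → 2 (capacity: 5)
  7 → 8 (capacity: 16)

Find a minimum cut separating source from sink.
Min cut value = 7, edges: (1,2)

Min cut value: 7
Partition: S = [0, 1], T = [2, 3, 4, 5, 6, 7, 8]
Cut edges: (1,2)

By max-flow min-cut theorem, max flow = min cut = 7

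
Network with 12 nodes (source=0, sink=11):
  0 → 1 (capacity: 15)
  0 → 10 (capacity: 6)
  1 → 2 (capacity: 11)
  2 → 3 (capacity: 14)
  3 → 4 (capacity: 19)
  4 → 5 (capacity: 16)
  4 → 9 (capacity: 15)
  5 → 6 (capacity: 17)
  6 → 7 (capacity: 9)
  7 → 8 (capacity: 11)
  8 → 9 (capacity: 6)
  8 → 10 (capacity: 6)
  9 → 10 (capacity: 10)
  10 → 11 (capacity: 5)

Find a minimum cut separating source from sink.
Min cut value = 5, edges: (10,11)

Min cut value: 5
Partition: S = [0, 1, 2, 3, 4, 5, 6, 7, 8, 9, 10], T = [11]
Cut edges: (10,11)

By max-flow min-cut theorem, max flow = min cut = 5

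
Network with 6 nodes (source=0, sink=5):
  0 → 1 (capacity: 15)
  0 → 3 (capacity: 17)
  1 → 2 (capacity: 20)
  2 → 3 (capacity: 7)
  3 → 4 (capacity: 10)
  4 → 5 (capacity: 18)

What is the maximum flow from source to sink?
Maximum flow = 10

Max flow: 10

Flow assignment:
  0 → 1: 7/15
  0 → 3: 3/17
  1 → 2: 7/20
  2 → 3: 7/7
  3 → 4: 10/10
  4 → 5: 10/18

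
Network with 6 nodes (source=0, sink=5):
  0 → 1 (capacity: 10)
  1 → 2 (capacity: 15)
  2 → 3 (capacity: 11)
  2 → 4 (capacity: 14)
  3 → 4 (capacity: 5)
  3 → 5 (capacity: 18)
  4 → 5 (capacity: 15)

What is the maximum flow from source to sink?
Maximum flow = 10

Max flow: 10

Flow assignment:
  0 → 1: 10/10
  1 → 2: 10/15
  2 → 3: 10/11
  3 → 5: 10/18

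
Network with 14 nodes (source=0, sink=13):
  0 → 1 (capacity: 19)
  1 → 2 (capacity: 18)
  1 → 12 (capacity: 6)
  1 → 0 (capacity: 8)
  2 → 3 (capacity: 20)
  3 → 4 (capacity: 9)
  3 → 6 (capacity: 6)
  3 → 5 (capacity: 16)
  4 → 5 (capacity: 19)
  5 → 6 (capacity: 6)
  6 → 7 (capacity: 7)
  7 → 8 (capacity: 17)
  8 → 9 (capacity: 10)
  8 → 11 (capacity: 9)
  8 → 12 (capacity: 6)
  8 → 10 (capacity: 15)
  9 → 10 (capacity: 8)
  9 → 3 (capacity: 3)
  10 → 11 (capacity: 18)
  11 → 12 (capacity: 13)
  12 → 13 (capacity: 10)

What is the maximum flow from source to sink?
Maximum flow = 10

Max flow: 10

Flow assignment:
  0 → 1: 10/19
  1 → 2: 7/18
  1 → 12: 3/6
  2 → 3: 7/20
  3 → 6: 1/6
  3 → 5: 6/16
  5 → 6: 6/6
  6 → 7: 7/7
  7 → 8: 7/17
  8 → 11: 1/9
  8 → 12: 6/6
  11 → 12: 1/13
  12 → 13: 10/10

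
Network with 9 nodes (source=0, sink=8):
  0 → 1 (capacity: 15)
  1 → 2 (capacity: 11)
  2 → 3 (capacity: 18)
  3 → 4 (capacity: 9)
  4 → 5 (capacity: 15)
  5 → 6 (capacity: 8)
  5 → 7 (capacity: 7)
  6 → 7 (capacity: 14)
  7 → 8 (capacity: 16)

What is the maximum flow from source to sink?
Maximum flow = 9

Max flow: 9

Flow assignment:
  0 → 1: 9/15
  1 → 2: 9/11
  2 → 3: 9/18
  3 → 4: 9/9
  4 → 5: 9/15
  5 → 6: 2/8
  5 → 7: 7/7
  6 → 7: 2/14
  7 → 8: 9/16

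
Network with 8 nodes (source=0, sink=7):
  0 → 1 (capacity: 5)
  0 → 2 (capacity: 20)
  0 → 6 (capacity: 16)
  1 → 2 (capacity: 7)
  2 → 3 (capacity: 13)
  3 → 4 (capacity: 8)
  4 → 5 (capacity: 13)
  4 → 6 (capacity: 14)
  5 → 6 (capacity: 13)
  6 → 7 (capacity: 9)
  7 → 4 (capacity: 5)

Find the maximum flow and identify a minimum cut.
Max flow = 9, Min cut edges: (6,7)

Maximum flow: 9
Minimum cut: (6,7)
Partition: S = [0, 1, 2, 3, 4, 5, 6], T = [7]

Max-flow min-cut theorem verified: both equal 9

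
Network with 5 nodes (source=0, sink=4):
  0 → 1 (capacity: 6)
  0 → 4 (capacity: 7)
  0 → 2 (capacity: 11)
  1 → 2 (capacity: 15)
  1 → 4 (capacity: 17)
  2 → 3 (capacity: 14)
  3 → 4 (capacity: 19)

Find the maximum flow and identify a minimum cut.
Max flow = 24, Min cut edges: (0,1), (0,4), (0,2)

Maximum flow: 24
Minimum cut: (0,1), (0,4), (0,2)
Partition: S = [0], T = [1, 2, 3, 4]

Max-flow min-cut theorem verified: both equal 24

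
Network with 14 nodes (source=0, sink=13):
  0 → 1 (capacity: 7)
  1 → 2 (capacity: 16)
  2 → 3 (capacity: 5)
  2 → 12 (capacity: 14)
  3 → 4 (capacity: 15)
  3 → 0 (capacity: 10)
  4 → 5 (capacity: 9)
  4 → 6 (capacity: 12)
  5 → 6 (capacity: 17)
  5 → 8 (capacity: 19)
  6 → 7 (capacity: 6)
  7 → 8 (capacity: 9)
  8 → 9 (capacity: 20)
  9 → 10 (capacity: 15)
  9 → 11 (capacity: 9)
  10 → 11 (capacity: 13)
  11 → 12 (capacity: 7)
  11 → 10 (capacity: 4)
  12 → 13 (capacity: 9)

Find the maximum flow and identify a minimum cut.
Max flow = 7, Min cut edges: (0,1)

Maximum flow: 7
Minimum cut: (0,1)
Partition: S = [0], T = [1, 2, 3, 4, 5, 6, 7, 8, 9, 10, 11, 12, 13]

Max-flow min-cut theorem verified: both equal 7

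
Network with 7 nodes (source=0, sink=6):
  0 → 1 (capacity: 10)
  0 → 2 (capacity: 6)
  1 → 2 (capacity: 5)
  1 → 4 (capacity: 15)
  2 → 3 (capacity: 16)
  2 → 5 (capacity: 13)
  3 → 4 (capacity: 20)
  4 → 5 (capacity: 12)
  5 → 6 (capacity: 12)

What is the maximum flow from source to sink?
Maximum flow = 12

Max flow: 12

Flow assignment:
  0 → 1: 10/10
  0 → 2: 2/6
  1 → 2: 5/5
  1 → 4: 5/15
  2 → 5: 7/13
  4 → 5: 5/12
  5 → 6: 12/12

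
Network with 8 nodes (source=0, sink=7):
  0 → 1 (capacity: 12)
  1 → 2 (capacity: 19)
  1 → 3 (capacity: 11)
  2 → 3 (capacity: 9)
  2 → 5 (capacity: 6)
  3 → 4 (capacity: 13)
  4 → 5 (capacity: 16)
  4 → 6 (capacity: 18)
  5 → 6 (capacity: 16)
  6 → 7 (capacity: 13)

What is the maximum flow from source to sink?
Maximum flow = 12

Max flow: 12

Flow assignment:
  0 → 1: 12/12
  1 → 2: 12/19
  2 → 3: 6/9
  2 → 5: 6/6
  3 → 4: 6/13
  4 → 6: 6/18
  5 → 6: 6/16
  6 → 7: 12/13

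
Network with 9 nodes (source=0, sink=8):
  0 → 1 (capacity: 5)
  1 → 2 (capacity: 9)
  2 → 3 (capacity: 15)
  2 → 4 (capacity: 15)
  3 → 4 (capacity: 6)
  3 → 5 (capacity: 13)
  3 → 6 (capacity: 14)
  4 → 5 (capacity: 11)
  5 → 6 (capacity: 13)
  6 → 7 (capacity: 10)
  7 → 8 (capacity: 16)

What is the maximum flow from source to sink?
Maximum flow = 5

Max flow: 5

Flow assignment:
  0 → 1: 5/5
  1 → 2: 5/9
  2 → 3: 5/15
  3 → 6: 5/14
  6 → 7: 5/10
  7 → 8: 5/16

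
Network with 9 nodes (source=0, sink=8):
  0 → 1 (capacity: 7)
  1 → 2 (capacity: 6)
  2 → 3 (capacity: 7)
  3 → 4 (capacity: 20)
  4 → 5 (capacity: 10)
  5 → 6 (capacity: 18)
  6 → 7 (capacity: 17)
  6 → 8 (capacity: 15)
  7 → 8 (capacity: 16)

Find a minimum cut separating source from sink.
Min cut value = 6, edges: (1,2)

Min cut value: 6
Partition: S = [0, 1], T = [2, 3, 4, 5, 6, 7, 8]
Cut edges: (1,2)

By max-flow min-cut theorem, max flow = min cut = 6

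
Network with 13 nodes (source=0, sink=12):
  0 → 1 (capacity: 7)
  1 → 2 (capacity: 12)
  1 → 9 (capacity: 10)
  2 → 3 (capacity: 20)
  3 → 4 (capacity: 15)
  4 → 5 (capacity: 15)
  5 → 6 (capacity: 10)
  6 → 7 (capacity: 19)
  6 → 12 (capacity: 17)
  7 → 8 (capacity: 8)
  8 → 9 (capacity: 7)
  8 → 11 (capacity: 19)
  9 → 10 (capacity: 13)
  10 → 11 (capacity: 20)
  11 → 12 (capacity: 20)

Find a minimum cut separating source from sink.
Min cut value = 7, edges: (0,1)

Min cut value: 7
Partition: S = [0], T = [1, 2, 3, 4, 5, 6, 7, 8, 9, 10, 11, 12]
Cut edges: (0,1)

By max-flow min-cut theorem, max flow = min cut = 7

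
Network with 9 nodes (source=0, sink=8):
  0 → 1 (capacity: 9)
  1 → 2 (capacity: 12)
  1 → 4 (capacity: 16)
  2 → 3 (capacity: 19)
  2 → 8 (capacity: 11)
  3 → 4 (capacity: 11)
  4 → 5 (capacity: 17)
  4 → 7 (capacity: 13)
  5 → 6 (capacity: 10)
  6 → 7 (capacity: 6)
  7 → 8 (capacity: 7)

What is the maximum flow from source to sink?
Maximum flow = 9

Max flow: 9

Flow assignment:
  0 → 1: 9/9
  1 → 2: 9/12
  2 → 8: 9/11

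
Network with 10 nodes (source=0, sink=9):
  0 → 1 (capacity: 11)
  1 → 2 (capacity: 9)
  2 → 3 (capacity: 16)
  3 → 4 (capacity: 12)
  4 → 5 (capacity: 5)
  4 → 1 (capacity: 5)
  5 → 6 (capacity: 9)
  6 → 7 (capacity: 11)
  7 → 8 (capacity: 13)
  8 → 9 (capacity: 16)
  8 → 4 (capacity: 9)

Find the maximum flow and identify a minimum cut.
Max flow = 5, Min cut edges: (4,5)

Maximum flow: 5
Minimum cut: (4,5)
Partition: S = [0, 1, 2, 3, 4], T = [5, 6, 7, 8, 9]

Max-flow min-cut theorem verified: both equal 5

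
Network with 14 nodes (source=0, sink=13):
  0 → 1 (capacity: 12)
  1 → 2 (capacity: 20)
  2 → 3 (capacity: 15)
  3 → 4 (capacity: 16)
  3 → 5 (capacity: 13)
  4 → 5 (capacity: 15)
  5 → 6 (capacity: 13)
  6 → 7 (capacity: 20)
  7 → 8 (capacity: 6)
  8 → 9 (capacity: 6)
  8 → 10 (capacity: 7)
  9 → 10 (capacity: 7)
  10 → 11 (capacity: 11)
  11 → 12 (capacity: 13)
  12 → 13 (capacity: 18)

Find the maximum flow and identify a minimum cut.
Max flow = 6, Min cut edges: (7,8)

Maximum flow: 6
Minimum cut: (7,8)
Partition: S = [0, 1, 2, 3, 4, 5, 6, 7], T = [8, 9, 10, 11, 12, 13]

Max-flow min-cut theorem verified: both equal 6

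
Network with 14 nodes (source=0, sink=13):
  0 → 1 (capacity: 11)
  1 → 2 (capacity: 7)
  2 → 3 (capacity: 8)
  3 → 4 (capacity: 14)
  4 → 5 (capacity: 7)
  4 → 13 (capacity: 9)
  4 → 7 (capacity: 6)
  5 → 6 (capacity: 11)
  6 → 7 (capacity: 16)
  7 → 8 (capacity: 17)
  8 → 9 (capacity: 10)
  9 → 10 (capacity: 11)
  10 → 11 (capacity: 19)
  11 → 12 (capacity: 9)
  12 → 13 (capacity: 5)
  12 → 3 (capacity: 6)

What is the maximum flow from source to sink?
Maximum flow = 7

Max flow: 7

Flow assignment:
  0 → 1: 7/11
  1 → 2: 7/7
  2 → 3: 7/8
  3 → 4: 7/14
  4 → 13: 7/9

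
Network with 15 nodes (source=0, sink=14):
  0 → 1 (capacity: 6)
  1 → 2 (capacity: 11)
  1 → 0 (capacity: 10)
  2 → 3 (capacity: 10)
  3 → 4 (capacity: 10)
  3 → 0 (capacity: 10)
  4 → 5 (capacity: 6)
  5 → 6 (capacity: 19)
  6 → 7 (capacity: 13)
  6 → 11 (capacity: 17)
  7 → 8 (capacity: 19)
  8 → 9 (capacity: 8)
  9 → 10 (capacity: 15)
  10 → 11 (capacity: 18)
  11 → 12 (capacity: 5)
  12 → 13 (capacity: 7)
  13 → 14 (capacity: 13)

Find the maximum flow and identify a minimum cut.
Max flow = 5, Min cut edges: (11,12)

Maximum flow: 5
Minimum cut: (11,12)
Partition: S = [0, 1, 2, 3, 4, 5, 6, 7, 8, 9, 10, 11], T = [12, 13, 14]

Max-flow min-cut theorem verified: both equal 5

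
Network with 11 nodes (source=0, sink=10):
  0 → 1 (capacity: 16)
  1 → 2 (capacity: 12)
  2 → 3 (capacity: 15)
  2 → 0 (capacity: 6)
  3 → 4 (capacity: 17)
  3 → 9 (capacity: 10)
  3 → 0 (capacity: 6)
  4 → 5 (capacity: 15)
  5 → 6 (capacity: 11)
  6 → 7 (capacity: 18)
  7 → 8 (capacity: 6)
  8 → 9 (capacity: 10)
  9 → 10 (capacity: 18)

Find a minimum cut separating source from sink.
Min cut value = 12, edges: (1,2)

Min cut value: 12
Partition: S = [0, 1], T = [2, 3, 4, 5, 6, 7, 8, 9, 10]
Cut edges: (1,2)

By max-flow min-cut theorem, max flow = min cut = 12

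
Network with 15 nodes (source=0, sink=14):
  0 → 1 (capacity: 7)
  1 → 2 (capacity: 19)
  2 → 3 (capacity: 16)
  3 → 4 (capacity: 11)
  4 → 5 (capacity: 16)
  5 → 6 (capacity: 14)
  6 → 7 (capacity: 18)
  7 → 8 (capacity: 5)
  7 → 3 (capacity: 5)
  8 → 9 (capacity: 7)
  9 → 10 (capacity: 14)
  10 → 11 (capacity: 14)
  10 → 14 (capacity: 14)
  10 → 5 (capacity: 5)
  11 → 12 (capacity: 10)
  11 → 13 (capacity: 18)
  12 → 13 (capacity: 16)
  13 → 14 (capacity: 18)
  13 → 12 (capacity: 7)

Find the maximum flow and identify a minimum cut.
Max flow = 5, Min cut edges: (7,8)

Maximum flow: 5
Minimum cut: (7,8)
Partition: S = [0, 1, 2, 3, 4, 5, 6, 7], T = [8, 9, 10, 11, 12, 13, 14]

Max-flow min-cut theorem verified: both equal 5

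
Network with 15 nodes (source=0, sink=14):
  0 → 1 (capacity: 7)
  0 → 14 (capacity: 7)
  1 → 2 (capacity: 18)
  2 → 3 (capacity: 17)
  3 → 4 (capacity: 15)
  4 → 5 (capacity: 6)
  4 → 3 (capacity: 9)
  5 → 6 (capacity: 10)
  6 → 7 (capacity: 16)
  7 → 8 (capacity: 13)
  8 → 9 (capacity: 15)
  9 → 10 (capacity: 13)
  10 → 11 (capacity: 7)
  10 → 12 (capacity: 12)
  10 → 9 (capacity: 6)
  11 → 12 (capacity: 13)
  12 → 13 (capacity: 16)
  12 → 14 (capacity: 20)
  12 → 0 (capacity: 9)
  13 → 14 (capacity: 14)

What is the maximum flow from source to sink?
Maximum flow = 13

Max flow: 13

Flow assignment:
  0 → 1: 6/7
  0 → 14: 7/7
  1 → 2: 6/18
  2 → 3: 6/17
  3 → 4: 6/15
  4 → 5: 6/6
  5 → 6: 6/10
  6 → 7: 6/16
  7 → 8: 6/13
  8 → 9: 6/15
  9 → 10: 6/13
  10 → 12: 6/12
  12 → 14: 6/20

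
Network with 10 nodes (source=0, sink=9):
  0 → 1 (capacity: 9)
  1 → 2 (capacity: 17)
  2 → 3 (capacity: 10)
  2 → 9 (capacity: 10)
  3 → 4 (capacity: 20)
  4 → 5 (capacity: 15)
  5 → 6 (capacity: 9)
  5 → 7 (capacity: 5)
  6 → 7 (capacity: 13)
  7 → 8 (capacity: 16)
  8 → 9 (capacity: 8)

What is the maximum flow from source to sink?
Maximum flow = 9

Max flow: 9

Flow assignment:
  0 → 1: 9/9
  1 → 2: 9/17
  2 → 9: 9/10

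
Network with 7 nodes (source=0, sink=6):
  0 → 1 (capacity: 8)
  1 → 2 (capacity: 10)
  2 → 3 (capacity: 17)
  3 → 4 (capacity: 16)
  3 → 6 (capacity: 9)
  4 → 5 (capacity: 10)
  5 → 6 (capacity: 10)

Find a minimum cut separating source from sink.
Min cut value = 8, edges: (0,1)

Min cut value: 8
Partition: S = [0], T = [1, 2, 3, 4, 5, 6]
Cut edges: (0,1)

By max-flow min-cut theorem, max flow = min cut = 8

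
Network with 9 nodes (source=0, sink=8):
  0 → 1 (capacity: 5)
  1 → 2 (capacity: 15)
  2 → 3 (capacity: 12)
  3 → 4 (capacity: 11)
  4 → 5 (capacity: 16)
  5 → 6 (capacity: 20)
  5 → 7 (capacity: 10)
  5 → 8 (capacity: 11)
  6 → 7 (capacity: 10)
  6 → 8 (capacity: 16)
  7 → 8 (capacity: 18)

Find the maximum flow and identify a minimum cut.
Max flow = 5, Min cut edges: (0,1)

Maximum flow: 5
Minimum cut: (0,1)
Partition: S = [0], T = [1, 2, 3, 4, 5, 6, 7, 8]

Max-flow min-cut theorem verified: both equal 5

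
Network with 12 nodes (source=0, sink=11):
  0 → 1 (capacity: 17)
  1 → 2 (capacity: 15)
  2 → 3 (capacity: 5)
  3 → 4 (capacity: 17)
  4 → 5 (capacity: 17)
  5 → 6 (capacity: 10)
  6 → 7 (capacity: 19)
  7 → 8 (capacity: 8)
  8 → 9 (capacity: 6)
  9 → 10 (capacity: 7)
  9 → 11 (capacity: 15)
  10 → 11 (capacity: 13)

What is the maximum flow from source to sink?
Maximum flow = 5

Max flow: 5

Flow assignment:
  0 → 1: 5/17
  1 → 2: 5/15
  2 → 3: 5/5
  3 → 4: 5/17
  4 → 5: 5/17
  5 → 6: 5/10
  6 → 7: 5/19
  7 → 8: 5/8
  8 → 9: 5/6
  9 → 11: 5/15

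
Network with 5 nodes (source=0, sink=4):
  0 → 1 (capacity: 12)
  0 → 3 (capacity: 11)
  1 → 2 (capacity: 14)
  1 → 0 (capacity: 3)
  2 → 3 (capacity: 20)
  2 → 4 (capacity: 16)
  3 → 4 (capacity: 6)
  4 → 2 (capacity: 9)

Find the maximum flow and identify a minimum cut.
Max flow = 18, Min cut edges: (0,1), (3,4)

Maximum flow: 18
Minimum cut: (0,1), (3,4)
Partition: S = [0, 3], T = [1, 2, 4]

Max-flow min-cut theorem verified: both equal 18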